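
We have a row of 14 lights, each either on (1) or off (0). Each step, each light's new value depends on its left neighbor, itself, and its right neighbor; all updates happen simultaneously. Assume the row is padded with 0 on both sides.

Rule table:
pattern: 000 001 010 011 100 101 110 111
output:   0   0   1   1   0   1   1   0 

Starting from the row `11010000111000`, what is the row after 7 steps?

11110000101000
10010000111000
10010000101000
10010000111000  (repeats step 2; period 2)
step 7: 10010000101000

10010000101000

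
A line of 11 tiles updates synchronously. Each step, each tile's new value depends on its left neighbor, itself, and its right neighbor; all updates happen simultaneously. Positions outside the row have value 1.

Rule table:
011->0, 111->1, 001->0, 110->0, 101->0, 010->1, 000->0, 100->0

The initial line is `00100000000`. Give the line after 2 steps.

00100000000

00100000000  (fixed point — unchanged through step 2)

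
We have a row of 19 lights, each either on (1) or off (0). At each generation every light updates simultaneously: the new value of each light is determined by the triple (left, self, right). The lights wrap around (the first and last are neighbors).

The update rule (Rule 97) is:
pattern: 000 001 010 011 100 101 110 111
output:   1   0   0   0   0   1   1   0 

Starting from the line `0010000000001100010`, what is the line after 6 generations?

0010001000000011001

1000111111100101000
0010000000100010010
1000111110001000000
0010000010100011110
1000111001001000010
0010001000000011001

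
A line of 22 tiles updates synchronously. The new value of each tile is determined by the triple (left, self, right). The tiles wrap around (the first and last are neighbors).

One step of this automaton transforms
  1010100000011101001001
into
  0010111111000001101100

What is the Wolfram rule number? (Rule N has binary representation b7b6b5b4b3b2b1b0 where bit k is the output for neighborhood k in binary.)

21

position 12: 111 → 0  (bit 7 = 0)
position 0: 110 → 0  (bit 6 = 0)
position 1: 101 → 0  (bit 5 = 0)
position 5: 100 → 1  (bit 4 = 1)
position 11: 011 → 0  (bit 3 = 0)
position 2: 010 → 1  (bit 2 = 1)
position 10: 001 → 0  (bit 1 = 0)
position 6: 000 → 1  (bit 0 = 1)
bits b7..b0 = 00010101 = 21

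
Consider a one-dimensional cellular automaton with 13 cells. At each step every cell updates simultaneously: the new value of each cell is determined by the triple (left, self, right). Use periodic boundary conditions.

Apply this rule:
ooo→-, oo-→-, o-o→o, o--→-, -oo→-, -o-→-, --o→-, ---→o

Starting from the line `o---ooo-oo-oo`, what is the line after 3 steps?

--o----oooo--

step 1: --o----o--o--
step 2: o---oo------o
step 3: --o----oooo--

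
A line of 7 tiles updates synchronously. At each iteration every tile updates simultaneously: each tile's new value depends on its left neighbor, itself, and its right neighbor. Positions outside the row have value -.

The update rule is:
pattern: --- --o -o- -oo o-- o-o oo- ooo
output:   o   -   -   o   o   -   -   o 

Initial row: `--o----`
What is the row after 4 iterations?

iteration 1: o--oooo
iteration 2: -o-ooo-
iteration 3: ---oo-o
iteration 4: oo-o---

oo-o---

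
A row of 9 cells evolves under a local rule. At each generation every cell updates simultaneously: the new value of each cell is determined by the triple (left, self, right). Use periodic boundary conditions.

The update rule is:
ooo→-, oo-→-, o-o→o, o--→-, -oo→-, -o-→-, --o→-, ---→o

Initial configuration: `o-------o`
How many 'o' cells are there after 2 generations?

--ooooo--
o-------o
count of o: 2

2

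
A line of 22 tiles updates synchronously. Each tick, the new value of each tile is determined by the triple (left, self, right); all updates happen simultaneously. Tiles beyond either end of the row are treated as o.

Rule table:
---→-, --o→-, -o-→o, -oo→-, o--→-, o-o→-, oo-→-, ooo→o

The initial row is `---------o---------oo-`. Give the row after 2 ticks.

tick 1: ---------o------------
tick 2: ---------o------------

---------o------------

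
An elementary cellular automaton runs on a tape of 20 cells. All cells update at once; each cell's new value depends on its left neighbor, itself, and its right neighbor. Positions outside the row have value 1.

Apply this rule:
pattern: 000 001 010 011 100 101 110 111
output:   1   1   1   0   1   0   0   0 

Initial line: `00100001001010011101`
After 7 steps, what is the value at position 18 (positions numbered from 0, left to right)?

0

step 1: 11111111111011100000
step 2: 00000000000000011111
step 3: 11111111111111100000
step 4: 00000000000000011111  (repeats step 2; period 2)
step 7: 11111111111111100000
position 18 holds 0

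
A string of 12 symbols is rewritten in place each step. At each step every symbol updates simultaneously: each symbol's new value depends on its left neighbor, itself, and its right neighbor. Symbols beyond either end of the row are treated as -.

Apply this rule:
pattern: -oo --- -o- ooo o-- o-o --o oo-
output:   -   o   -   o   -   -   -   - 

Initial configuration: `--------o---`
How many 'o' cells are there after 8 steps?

ooooooo---oo
-ooooo--o---
--ooo-----oo
o--o--ooo---
-------o--oo
oooooo------
-oooo--ooooo
--oo----ooo-
count of o: 5

5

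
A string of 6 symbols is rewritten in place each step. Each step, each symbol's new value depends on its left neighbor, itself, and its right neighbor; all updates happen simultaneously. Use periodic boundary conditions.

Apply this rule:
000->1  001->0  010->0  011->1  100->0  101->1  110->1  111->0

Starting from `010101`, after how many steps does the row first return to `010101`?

2

step 1: 101010
step 2: 010101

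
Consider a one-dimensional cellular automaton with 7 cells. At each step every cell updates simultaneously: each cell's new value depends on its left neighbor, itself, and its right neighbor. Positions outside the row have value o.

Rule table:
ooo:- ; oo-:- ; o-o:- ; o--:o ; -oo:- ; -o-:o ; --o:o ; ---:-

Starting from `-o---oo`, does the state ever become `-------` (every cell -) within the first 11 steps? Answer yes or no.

-oo-o--
----ooo
o--o---
-oooo-o
-------
all cells are - at step 5

yes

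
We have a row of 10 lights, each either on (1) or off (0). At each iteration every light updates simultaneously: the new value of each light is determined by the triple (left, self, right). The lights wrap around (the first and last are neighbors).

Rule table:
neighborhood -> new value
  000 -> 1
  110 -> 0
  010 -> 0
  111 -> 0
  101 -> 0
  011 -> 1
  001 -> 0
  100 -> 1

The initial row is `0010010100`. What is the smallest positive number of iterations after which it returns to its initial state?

30

1001000011
0100111010
0010100001
1000011100
0111010010
0100001001
0011100100
1010010011
0001001010
1100100001
0010011101
1001010000
0100001110
0011101001
1010000100
0001110010
1101001001
0000100101
1110010000
1001001110
0100101000
0010000111
1001110100
0101000010
0000111001
1110100100
1000010010
0111001000
0100100111
0010010100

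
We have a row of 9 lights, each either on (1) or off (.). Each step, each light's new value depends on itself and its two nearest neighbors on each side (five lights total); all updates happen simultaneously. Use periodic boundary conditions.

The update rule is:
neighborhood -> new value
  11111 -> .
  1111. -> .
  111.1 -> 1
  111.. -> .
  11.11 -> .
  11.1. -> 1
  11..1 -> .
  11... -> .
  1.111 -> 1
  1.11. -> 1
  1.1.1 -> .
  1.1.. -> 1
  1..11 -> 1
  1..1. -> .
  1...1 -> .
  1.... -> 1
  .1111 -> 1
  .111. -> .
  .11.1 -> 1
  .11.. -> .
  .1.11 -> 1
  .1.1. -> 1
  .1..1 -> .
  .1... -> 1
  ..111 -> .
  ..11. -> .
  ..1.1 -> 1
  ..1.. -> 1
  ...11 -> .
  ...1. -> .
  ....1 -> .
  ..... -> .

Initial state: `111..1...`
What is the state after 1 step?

.....11..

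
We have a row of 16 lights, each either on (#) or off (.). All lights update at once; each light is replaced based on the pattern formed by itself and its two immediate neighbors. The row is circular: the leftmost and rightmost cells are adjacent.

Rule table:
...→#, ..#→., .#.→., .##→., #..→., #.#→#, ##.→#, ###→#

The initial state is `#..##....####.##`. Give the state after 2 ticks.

#.#..#.#...####.

#...#.##..####.#
#.#..#.#...####.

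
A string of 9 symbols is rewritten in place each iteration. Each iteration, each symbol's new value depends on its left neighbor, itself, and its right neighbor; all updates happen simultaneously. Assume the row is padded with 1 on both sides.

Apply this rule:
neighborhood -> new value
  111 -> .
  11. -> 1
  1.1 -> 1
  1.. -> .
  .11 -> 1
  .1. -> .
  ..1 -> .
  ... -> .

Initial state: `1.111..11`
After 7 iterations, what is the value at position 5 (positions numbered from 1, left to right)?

111.1..1.
..11....1
..11....1  (fixed point — unchanged through iteration 7)
position 5 holds .

.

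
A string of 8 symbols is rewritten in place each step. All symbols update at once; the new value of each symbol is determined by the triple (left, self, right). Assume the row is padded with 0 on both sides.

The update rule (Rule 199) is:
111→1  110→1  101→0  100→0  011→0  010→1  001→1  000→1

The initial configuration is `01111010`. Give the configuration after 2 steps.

10011010

step 1: 10111010
step 2: 10011010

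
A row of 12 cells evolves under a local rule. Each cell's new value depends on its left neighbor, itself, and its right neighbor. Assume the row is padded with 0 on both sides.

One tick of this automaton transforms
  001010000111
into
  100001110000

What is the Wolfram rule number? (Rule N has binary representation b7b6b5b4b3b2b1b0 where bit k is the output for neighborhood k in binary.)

position 10: 111 → 0  (bit 7 = 0)
position 11: 110 → 0  (bit 6 = 0)
position 3: 101 → 0  (bit 5 = 0)
position 5: 100 → 1  (bit 4 = 1)
position 9: 011 → 0  (bit 3 = 0)
position 2: 010 → 0  (bit 2 = 0)
position 1: 001 → 0  (bit 1 = 0)
position 0: 000 → 1  (bit 0 = 1)
bits b7..b0 = 00010001 = 17

17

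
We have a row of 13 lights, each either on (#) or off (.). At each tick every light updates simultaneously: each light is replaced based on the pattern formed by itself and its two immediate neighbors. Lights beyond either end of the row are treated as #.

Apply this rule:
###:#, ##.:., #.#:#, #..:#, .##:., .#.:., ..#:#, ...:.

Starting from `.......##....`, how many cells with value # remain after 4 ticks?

7

tick 1: #.....#..#..#
tick 2: .#...#.##.##.
tick 3: #.#.#.#..#..#
tick 4: .#.#.#.##.##.
count of #: 7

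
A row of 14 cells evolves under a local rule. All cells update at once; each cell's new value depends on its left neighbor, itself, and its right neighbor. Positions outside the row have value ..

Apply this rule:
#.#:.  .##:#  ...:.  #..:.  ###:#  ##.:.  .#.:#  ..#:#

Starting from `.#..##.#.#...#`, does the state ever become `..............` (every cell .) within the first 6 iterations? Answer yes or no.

no

##.##..#.#..##
#..#..##.#.##.
#.##.##..#.#..
#.#..#..##.#..
#.#.##.##..#..
#.#.#..#..##..
iteration 6 is #.#.#..#..##.., still not uniform .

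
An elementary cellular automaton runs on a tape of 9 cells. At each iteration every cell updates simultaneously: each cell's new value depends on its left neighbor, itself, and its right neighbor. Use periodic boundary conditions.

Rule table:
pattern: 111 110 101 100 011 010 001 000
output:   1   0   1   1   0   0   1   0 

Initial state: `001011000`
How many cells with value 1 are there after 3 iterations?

4

010100100
101011010
010100101
count of 1: 4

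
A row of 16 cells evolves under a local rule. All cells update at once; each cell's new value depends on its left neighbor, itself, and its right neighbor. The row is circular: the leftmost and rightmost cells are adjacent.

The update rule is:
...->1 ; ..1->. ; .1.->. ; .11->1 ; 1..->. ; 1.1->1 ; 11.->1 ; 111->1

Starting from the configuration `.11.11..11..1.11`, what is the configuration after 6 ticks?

111111..11...111
111111..11.1.111
111111..111.1111
111111..11111111
111111..11111111  (fixed point — unchanged through tick 6)

111111..11111111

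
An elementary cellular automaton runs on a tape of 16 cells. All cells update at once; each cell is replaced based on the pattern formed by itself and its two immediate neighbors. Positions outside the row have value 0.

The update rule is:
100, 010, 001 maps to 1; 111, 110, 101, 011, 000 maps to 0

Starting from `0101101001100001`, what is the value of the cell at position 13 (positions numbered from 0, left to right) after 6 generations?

generation 1: 1100001110010011
generation 2: 0010010001111100
generation 3: 0111111010000010
generation 4: 1000000011000111
generation 5: 1100000100101000
generation 6: 0010001111101100
position 13 holds 1

1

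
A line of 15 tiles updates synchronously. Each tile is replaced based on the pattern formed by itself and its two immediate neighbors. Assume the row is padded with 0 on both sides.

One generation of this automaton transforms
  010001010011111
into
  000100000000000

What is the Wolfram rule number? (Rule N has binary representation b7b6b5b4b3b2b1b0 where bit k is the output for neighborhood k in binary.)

1

position 11: 111 → 0  (bit 7 = 0)
position 14: 110 → 0  (bit 6 = 0)
position 6: 101 → 0  (bit 5 = 0)
position 2: 100 → 0  (bit 4 = 0)
position 10: 011 → 0  (bit 3 = 0)
position 1: 010 → 0  (bit 2 = 0)
position 0: 001 → 0  (bit 1 = 0)
position 3: 000 → 1  (bit 0 = 1)
bits b7..b0 = 00000001 = 1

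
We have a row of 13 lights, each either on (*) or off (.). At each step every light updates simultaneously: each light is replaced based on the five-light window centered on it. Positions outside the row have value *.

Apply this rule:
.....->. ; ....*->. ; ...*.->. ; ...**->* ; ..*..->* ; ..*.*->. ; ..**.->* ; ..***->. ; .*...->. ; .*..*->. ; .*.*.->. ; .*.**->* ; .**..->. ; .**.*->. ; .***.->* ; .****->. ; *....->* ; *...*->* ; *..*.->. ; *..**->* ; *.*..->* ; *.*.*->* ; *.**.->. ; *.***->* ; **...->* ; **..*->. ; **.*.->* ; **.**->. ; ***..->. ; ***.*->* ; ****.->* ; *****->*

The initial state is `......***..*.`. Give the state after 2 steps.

*.**...*.*.*.

**...*.*....*
*.**...*.*.*.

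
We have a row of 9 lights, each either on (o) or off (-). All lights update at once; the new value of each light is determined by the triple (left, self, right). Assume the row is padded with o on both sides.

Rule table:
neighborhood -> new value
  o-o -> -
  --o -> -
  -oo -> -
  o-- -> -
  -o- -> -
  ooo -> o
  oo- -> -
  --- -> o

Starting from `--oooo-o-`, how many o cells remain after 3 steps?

---oo----
-o----oo-
---oo----
count of o: 2

2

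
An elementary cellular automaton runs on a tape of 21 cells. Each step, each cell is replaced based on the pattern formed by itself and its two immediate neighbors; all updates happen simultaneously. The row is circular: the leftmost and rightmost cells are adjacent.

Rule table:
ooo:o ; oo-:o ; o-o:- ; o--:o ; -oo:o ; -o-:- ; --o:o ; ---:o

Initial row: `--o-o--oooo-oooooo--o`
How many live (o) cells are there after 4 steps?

19

oo---oooooo-oooooooo-
ooooooooooo-oooooooo-
ooooooooooo-oooooooo-  (fixed point — unchanged through step 4)
count of o: 19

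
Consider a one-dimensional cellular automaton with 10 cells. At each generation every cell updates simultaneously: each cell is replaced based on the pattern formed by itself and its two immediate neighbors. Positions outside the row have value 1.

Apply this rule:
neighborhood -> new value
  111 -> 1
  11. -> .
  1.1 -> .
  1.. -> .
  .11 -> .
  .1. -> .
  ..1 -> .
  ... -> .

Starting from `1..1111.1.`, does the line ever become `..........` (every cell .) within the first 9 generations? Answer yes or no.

yes

....11....
..........
all cells are . at generation 2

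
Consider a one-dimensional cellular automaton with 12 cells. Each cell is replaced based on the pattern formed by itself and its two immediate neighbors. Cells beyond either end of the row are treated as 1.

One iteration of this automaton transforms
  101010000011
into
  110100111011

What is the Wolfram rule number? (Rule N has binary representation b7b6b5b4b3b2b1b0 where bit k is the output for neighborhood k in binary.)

position 11: 111 → 1  (bit 7 = 1)
position 0: 110 → 1  (bit 6 = 1)
position 1: 101 → 1  (bit 5 = 1)
position 5: 100 → 0  (bit 4 = 0)
position 10: 011 → 1  (bit 3 = 1)
position 2: 010 → 0  (bit 2 = 0)
position 9: 001 → 0  (bit 1 = 0)
position 6: 000 → 1  (bit 0 = 1)
bits b7..b0 = 11101001 = 233

233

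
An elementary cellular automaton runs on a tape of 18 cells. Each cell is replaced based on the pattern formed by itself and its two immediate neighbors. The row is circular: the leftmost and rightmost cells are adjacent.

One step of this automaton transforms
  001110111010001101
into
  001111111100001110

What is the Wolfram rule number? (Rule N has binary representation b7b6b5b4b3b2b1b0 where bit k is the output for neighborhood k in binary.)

232

position 3: 111 → 1  (bit 7 = 1)
position 4: 110 → 1  (bit 6 = 1)
position 5: 101 → 1  (bit 5 = 1)
position 0: 100 → 0  (bit 4 = 0)
position 2: 011 → 1  (bit 3 = 1)
position 10: 010 → 0  (bit 2 = 0)
position 1: 001 → 0  (bit 1 = 0)
position 12: 000 → 0  (bit 0 = 0)
bits b7..b0 = 11101000 = 232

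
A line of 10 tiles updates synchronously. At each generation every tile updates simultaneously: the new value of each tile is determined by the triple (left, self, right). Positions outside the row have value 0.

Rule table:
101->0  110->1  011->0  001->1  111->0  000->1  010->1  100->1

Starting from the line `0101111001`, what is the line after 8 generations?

1110000001

1100001111
0111110001
1000011111
1111100001
0000111111
1111000001
0001111111
1110000001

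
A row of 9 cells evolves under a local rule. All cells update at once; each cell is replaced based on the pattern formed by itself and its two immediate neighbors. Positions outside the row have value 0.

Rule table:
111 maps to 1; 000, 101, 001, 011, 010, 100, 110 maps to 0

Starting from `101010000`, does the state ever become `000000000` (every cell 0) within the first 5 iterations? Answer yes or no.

yes

000000000
all cells are 0 at iteration 1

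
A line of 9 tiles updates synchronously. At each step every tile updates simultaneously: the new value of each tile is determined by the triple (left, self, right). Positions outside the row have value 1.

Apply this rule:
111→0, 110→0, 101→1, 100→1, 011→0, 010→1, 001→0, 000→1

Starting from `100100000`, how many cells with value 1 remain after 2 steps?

010111110
111000001
count of 1: 4

4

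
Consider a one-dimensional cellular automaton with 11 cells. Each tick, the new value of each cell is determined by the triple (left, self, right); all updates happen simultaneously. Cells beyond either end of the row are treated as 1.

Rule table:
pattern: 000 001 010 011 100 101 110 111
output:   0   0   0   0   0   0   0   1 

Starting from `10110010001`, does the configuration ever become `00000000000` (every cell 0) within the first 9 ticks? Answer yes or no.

yes

00000000000
all cells are 0 at tick 1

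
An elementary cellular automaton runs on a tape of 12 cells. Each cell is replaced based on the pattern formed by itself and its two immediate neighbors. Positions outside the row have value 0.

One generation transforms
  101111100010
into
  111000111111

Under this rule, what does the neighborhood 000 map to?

1

At position 8 the neighborhood is 000; the next row has 1 there.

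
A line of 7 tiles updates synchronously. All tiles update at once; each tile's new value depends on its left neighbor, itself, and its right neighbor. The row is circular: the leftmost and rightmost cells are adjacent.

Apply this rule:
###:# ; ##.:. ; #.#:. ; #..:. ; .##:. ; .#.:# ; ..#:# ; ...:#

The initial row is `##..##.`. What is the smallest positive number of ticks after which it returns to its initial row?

...#...
####.##
###...#
##..##.

4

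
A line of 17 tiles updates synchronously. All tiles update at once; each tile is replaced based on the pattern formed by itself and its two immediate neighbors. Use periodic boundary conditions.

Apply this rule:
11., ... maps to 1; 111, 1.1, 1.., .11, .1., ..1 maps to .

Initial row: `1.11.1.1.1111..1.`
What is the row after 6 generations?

...1.11.....1.1..

...1........1....
11...111111...111
.1.1......1.1....
.....1111.....111
.111....1.111...1
...1.11.....1.1..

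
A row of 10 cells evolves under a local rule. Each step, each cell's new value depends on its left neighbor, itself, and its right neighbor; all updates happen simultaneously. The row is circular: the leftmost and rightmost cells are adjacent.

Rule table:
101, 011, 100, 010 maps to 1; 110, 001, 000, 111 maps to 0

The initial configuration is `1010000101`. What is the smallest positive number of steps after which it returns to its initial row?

0111000111
1100100100
1010110110
1111101101
0000011011
1000010110
1100011101
0010010011
1011011010
1110110111
0001101100
0001011010
0001110111
1001001100
1101101010
1011011111
0110110000
0101101000
0111011100
0100110010
0110101011
1101111110
1011000001
0110100001
1101110001
0011001001
1010101101
0111111011
1100000110
1010000101

30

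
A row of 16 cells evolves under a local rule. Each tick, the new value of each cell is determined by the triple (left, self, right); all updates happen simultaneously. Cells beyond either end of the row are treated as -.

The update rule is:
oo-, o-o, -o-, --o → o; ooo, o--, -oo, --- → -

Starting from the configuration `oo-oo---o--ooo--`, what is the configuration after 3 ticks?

-oo-o--oo-o--o--
o-ooo-o-ooo-oo--
oo--oooo--oo-o--

oo--oooo--oo-o--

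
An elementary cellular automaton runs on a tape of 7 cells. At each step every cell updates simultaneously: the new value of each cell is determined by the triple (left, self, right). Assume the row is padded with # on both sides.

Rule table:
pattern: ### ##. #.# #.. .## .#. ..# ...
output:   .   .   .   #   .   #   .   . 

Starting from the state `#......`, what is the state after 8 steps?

.#.....
.##....
...#...
#..##..
.#...#.
.##..#.
...#.#.
#..#.#.

#..#.#.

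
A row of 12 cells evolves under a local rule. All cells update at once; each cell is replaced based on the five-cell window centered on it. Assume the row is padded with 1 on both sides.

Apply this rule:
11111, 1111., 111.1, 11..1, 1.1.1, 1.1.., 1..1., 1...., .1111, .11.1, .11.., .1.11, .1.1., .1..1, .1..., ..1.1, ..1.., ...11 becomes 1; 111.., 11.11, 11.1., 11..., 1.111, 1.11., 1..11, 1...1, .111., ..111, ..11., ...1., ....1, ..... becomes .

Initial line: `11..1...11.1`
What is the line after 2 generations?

1.1111.1.1..
1..111.1111.

1..111.1111.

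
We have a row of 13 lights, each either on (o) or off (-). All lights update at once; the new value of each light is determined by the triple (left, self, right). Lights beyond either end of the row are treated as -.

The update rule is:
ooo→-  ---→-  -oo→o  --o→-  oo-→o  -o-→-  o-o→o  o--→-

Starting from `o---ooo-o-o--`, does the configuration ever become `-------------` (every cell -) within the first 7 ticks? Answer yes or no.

----o-oo-o---
-----oooo----
-----o--o----
-------------
all cells are - at tick 4

yes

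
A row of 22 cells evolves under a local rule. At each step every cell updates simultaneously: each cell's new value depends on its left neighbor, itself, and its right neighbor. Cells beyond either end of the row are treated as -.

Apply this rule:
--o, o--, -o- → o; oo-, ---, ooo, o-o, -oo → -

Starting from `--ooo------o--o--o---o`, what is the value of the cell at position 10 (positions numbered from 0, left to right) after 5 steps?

-o---o----ooooooooo-oo
ooo-ooo--o------------
-------oooo-----------
------o----o----------
-----ooo--ooo---------
position 10 holds o

o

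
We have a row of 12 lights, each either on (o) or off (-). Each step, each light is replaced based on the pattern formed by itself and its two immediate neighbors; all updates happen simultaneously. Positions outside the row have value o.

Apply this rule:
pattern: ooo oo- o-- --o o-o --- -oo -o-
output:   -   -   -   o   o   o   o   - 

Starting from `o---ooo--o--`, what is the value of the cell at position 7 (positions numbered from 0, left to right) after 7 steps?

--ooo---o--o
-oo---oo--oo
oo--ooo--oo-
---oo---oo-o
-ooo--ooo-oo
oo---oo--oo-
---ooo--oo-o
position 7 holds -

-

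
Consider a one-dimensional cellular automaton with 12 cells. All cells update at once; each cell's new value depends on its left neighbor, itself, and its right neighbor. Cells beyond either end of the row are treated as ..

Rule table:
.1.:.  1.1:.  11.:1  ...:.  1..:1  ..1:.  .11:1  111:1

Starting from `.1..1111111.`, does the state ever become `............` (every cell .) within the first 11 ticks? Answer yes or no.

no

tick 1: ..1.11111111
tick 2: ....11111111
tick 3: ....11111111  (fixed point — unchanged through tick 11)
tick 11 is ....11111111, still not uniform .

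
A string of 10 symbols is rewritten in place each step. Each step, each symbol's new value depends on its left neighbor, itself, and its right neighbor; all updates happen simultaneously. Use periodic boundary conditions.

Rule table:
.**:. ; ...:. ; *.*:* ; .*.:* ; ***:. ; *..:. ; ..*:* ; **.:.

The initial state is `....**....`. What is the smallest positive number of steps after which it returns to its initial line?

step 1: ...*......
step 2: ..**......
step 3: .*........
step 4: **........
step 5: .........*
step 6: ........**
step 7: .......*..
step 8: ......**..
step 9: .....*....
step 10: ....**....

10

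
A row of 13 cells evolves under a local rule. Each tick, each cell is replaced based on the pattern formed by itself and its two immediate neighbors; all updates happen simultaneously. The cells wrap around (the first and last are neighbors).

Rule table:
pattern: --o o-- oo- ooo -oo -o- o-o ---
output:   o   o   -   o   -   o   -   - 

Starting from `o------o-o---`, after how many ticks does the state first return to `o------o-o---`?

oo----oo-oo-o
o-o--o-------
o-ooooo-----o
---ooo-o---o-
--o-o--oo-ooo
ooo-ooo----o-
-o---o-o--oo-
ooo-oo-ooo--o
oo------o-oo-
--o----oo----
-ooo--o--o---
o-o-ooooooo--
o-o--ooooo-oo
--ooo-ooo---o
oo-o---o-o-oo
o--oo-oo-o--o
-oo------ooo-
o--o----o-o-o
-oooo--oo-o--
o-oo-oo---oo-
o------o-o---

21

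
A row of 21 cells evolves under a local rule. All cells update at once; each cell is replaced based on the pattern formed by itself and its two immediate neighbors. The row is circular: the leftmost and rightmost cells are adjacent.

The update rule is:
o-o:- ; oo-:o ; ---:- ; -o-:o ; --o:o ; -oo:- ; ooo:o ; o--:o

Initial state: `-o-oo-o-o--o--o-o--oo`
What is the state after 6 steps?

-o--o-o-ooooooo-ooo-o
-oooo-o--oooooo--oo-o
--ooo-ooo-ooooooo-o-o
oo-oo--oo--oooooo-o-o
oo--ooo-ooo-ooooo-o--
-ooo-oo--oo--oooo-ooo

-ooo-oo--oo--oooo-ooo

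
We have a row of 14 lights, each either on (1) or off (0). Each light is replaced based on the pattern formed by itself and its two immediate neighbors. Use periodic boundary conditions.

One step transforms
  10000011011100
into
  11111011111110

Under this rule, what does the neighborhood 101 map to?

At position 8 the neighborhood is 101; the next row has 1 there.

1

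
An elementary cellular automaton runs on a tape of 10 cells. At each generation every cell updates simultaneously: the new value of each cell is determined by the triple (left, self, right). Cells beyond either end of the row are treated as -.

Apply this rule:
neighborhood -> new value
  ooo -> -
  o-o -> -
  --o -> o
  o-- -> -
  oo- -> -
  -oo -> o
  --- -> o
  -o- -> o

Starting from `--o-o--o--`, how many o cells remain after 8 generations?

4

ooo-o-oo-o
o---o-o--o
o-ooo-o-oo
o-o---o-o-
o-o-ooo-o-
o-o-o---o-
o-o-o-ooo-
o-o-o-o---
count of o: 4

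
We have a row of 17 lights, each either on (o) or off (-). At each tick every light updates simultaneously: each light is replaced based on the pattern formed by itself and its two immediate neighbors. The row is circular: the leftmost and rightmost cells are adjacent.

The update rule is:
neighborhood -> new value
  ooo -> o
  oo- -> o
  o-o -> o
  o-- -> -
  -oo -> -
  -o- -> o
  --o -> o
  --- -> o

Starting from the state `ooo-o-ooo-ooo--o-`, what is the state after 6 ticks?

o-ooo-ooooo-ooo-o

-ooooo-ooo-oo-ooo
o-ooooo-ooo-oo-oo
oo-ooooo-ooo-oo-o
ooo-ooooo-ooo-oo-
-ooo-ooooo-ooo-oo
o-ooo-ooooo-ooo-o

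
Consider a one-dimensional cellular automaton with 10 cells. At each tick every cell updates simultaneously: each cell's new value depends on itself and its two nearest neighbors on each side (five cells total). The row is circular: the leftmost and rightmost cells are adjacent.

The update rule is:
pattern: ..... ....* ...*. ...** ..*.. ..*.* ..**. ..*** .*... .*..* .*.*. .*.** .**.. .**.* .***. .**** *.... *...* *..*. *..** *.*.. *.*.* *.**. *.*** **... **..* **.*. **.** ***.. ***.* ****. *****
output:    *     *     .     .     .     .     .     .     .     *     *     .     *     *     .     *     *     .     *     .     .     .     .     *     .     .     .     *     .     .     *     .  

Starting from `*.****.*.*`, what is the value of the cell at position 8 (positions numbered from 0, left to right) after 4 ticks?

*

*****.....
.*.*..***.
*.*.*.....
.*.*..***.
position 8 holds *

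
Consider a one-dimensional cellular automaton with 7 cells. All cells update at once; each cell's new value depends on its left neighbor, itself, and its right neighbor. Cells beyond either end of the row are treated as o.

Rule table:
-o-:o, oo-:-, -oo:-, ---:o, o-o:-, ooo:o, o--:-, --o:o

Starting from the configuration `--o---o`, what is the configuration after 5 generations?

generation 1: -oo-oo-
generation 2: -------
generation 3: -oooooo
generation 4: --ooooo
generation 5: -o-oooo

-o-oooo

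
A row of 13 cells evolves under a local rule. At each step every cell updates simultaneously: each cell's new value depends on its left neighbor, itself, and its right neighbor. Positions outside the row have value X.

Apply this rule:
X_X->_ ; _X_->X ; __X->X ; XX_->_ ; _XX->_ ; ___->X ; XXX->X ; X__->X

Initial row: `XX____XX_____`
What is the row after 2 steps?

___XX_XX_XXXX

X_XXXX__XXXXX
___XX_XX_XXXX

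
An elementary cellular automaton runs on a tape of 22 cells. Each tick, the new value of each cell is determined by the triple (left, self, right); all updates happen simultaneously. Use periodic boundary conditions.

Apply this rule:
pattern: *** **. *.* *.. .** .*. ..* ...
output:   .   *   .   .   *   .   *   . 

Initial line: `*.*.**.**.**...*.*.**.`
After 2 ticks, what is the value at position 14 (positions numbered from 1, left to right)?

tick 1: ....**.**.**..*....**.
tick 2: ...***.**.**.*....***.
position 14 holds *

*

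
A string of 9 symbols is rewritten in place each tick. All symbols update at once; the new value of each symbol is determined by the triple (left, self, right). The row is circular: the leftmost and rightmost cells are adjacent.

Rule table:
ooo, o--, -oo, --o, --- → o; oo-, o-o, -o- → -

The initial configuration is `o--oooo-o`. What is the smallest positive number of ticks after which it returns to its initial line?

-ooooo--o
-oooo-oo-
oooo--o-o
ooo-oo--o
oo--o-ooo
o-oo--ooo
--o-ooooo
oo--oooo-
o-ooooo--
--oooo-oo
ooooo--o-
oooo-oo--
ooo--o-oo
oo-oo--oo
o--o-oooo
-oo--oooo
-o-ooooo-
o--oooo-o

18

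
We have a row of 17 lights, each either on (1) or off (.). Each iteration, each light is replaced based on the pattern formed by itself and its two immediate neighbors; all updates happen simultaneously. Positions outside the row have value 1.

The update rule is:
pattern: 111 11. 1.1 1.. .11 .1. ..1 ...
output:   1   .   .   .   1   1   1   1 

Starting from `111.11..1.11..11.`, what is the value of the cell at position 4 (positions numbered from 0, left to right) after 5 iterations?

11..1..11.1..11..
1..11.11..1.11..1
..11..1..11.1..11
.11..11.11..1.111
.1..11..1..11.111
position 4 holds 1

1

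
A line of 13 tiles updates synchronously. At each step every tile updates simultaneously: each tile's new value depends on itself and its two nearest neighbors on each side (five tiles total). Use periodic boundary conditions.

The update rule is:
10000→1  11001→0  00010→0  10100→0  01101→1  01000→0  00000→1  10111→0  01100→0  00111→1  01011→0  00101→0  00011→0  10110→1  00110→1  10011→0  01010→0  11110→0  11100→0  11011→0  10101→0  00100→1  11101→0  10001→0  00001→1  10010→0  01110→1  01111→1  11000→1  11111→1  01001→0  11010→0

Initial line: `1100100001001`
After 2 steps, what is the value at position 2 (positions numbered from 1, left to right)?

1000101101001
0100001100001
position 2 holds 1

1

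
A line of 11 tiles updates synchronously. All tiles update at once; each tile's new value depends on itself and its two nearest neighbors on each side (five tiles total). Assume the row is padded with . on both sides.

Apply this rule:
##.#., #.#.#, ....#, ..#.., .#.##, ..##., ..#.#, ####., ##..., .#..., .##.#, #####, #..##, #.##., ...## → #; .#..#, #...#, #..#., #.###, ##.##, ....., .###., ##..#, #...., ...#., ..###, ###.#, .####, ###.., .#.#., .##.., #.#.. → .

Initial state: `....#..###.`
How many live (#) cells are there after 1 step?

step 1: ..#.#.#...#
count of #: 4

4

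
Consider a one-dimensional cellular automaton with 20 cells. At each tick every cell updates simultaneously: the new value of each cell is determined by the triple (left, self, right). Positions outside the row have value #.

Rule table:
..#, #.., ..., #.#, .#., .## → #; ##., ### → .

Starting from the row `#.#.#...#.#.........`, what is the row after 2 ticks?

tick 1: .###################
tick 2: ##..................

##..................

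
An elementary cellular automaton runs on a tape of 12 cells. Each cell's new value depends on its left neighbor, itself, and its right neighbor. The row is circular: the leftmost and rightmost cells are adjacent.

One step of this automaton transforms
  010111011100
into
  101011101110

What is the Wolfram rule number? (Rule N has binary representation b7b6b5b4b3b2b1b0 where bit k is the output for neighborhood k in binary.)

242

position 4: 111 → 1  (bit 7 = 1)
position 5: 110 → 1  (bit 6 = 1)
position 2: 101 → 1  (bit 5 = 1)
position 10: 100 → 1  (bit 4 = 1)
position 3: 011 → 0  (bit 3 = 0)
position 1: 010 → 0  (bit 2 = 0)
position 0: 001 → 1  (bit 1 = 1)
position 11: 000 → 0  (bit 0 = 0)
bits b7..b0 = 11110010 = 242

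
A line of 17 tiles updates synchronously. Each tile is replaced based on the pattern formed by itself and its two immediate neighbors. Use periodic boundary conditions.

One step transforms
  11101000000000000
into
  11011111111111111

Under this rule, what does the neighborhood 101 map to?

1

At position 3 the neighborhood is 101; the next row has 1 there.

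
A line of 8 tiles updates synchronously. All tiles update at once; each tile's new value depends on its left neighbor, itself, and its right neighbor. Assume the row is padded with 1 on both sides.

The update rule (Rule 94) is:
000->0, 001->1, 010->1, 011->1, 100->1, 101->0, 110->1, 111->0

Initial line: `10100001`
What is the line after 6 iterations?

10110011
10111110
10100010
10110110
10110110  (fixed point — unchanged through iteration 6)

10110110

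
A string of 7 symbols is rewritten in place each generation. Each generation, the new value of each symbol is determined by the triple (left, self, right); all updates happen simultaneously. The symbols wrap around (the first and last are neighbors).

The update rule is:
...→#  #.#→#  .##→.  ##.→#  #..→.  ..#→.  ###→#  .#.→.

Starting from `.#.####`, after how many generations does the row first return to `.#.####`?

7

#.#.###
##.#.##
###.#.#
####.#.
.####.#
#.####.
.#.####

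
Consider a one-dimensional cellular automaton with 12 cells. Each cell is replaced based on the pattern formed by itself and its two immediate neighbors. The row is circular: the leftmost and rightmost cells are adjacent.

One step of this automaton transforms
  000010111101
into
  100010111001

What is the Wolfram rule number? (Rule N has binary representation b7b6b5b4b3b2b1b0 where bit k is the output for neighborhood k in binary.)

156

position 7: 111 → 1  (bit 7 = 1)
position 9: 110 → 0  (bit 6 = 0)
position 5: 101 → 0  (bit 5 = 0)
position 0: 100 → 1  (bit 4 = 1)
position 6: 011 → 1  (bit 3 = 1)
position 4: 010 → 1  (bit 2 = 1)
position 3: 001 → 0  (bit 1 = 0)
position 1: 000 → 0  (bit 0 = 0)
bits b7..b0 = 10011100 = 156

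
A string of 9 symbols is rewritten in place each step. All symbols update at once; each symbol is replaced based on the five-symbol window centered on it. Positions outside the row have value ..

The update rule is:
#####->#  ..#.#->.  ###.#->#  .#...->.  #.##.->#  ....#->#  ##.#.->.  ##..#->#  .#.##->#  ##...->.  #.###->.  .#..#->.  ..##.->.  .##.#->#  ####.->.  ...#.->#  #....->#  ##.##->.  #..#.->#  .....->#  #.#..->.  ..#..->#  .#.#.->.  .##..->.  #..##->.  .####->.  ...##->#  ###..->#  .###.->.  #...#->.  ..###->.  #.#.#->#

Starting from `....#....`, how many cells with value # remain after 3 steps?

step 1: #####.###
step 2: ..#.#...#
step 3: ##.....##
count of #: 4

4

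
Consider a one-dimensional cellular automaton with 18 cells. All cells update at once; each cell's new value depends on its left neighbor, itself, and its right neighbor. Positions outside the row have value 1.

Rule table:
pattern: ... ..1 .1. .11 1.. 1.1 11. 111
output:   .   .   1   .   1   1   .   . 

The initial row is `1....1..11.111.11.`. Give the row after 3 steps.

...1...11...1...1.

.1...11...1...1..1
111....1..11..11..
...1...11...1...1.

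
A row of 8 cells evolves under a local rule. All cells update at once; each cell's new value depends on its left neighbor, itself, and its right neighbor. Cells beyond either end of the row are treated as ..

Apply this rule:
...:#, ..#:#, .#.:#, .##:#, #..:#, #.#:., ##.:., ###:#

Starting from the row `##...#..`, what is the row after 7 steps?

#.######
#.#####.
#.####.#
#.###..#
#.##.###
#.#..##.
#.####.#

#.####.#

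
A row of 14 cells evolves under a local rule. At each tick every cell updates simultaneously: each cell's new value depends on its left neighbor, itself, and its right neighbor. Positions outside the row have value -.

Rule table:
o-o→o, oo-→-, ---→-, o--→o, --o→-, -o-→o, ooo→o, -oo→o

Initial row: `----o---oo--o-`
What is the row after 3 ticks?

----oooooooo-o

----oo--o-o-oo
----o-o-ooooo-
----oooooooo-o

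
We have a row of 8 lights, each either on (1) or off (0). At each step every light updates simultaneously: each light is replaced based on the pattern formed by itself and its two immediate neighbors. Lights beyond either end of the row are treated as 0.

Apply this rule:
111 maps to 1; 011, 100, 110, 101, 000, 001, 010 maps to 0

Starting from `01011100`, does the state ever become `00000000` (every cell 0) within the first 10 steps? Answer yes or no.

00001000
00000000
all cells are 0 at step 2

yes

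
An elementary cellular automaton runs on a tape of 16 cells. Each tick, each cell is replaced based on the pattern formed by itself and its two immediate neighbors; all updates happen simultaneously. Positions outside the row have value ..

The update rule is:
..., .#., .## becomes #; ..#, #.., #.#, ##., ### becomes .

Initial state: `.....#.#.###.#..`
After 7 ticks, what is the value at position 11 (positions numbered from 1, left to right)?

####.#.#.#...#.#
#....#.#.#.#.#.#
#.##.#.#.#.#.#.#
#.#..#.#.#.#.#.#
#.#..#.#.#.#.#.#  (fixed point — unchanged through tick 7)
position 11 holds .

.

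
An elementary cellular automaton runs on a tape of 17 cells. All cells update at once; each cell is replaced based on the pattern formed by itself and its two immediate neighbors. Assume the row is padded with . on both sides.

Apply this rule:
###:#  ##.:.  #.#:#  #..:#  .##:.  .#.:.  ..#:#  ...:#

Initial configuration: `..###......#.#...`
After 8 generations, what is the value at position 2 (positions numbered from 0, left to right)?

##.#.######.#.###
..#.#.####.#.#.#.
##.#.#.##.#.#.#.#
..#.#.#..#.#.#.#.
##.#.#.##.#.#.#.#  (repeats generation 3; period 2)
generation 8: ..#.#.#..#.#.#.#.
position 2 holds #

#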